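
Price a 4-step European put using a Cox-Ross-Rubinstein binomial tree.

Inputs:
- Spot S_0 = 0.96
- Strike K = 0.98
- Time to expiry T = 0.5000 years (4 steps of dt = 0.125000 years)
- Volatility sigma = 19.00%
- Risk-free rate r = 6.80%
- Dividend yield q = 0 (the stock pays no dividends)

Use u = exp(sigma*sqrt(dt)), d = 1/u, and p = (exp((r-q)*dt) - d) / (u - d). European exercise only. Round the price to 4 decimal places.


Answer: Price = V(0,0) = 0.0449

Derivation:
dt = T/N = 0.125000
u = exp(sigma*sqrt(dt)) = 1.069483; d = 1/u = 0.935031
p = (exp((r-q)*dt) - d) / (u - d) = 0.546702
Discount per step: exp(-r*dt) = 0.991536
Stock lattice S(k, i) with i counting down-moves:
  k=0: S(0,0) = 0.9600
  k=1: S(1,0) = 1.0267; S(1,1) = 0.8976
  k=2: S(2,0) = 1.0980; S(2,1) = 0.9600; S(2,2) = 0.8393
  k=3: S(3,0) = 1.1743; S(3,1) = 1.0267; S(3,2) = 0.8976; S(3,3) = 0.7848
  k=4: S(4,0) = 1.2559; S(4,1) = 1.0980; S(4,2) = 0.9600; S(4,3) = 0.8393; S(4,4) = 0.7338
Terminal payoffs V(N, i) = max(K - S_T, 0):
  V(4,0) = 0.000000; V(4,1) = 0.000000; V(4,2) = 0.020000; V(4,3) = 0.140688; V(4,4) = 0.246203
Backward induction: V(k, i) = exp(-r*dt) * [p * V(k+1, i) + (1-p) * V(k+1, i+1)].
  V(3,0) = exp(-r*dt) * [p*0.000000 + (1-p)*0.000000] = 0.000000
  V(3,1) = exp(-r*dt) * [p*0.000000 + (1-p)*0.020000] = 0.008989
  V(3,2) = exp(-r*dt) * [p*0.020000 + (1-p)*0.140688] = 0.074075
  V(3,3) = exp(-r*dt) * [p*0.140688 + (1-p)*0.246203] = 0.186922
  V(2,0) = exp(-r*dt) * [p*0.000000 + (1-p)*0.008989] = 0.004040
  V(2,1) = exp(-r*dt) * [p*0.008989 + (1-p)*0.074075] = 0.038167
  V(2,2) = exp(-r*dt) * [p*0.074075 + (1-p)*0.186922] = 0.124168
  V(1,0) = exp(-r*dt) * [p*0.004040 + (1-p)*0.038167] = 0.019345
  V(1,1) = exp(-r*dt) * [p*0.038167 + (1-p)*0.124168] = 0.076498
  V(0,0) = exp(-r*dt) * [p*0.019345 + (1-p)*0.076498] = 0.044869


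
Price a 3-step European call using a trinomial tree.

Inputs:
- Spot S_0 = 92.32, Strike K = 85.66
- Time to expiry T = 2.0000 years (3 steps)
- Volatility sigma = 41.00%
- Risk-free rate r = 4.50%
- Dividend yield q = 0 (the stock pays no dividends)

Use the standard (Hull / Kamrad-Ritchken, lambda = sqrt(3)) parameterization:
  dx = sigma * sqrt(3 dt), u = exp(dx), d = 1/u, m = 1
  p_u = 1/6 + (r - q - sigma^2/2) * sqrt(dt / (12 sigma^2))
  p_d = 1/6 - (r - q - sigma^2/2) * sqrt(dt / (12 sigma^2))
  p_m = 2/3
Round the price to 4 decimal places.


dt = T/N = 0.666667; dx = sigma*sqrt(3*dt) = 0.579828
u = exp(dx) = 1.785730; d = 1/u = 0.559995
p_u = 0.144217, p_m = 0.666667, p_d = 0.189116
Discount per step: exp(-r*dt) = 0.970446
Stock lattice S(k, j) with j the centered position index:
  k=0: S(0,+0) = 92.3200
  k=1: S(1,-1) = 51.6987; S(1,+0) = 92.3200; S(1,+1) = 164.8586
  k=2: S(2,-2) = 28.9510; S(2,-1) = 51.6987; S(2,+0) = 92.3200; S(2,+1) = 164.8586; S(2,+2) = 294.3931
  k=3: S(3,-3) = 16.2124; S(3,-2) = 28.9510; S(3,-1) = 51.6987; S(3,+0) = 92.3200; S(3,+1) = 164.8586; S(3,+2) = 294.3931; S(3,+3) = 525.7067
Terminal payoffs V(N, j) = max(S_T - K, 0):
  V(3,-3) = 0.000000; V(3,-2) = 0.000000; V(3,-1) = 0.000000; V(3,+0) = 6.660000; V(3,+1) = 79.198637; V(3,+2) = 208.733093; V(3,+3) = 440.046717
Backward induction: V(k, j) = exp(-r*dt) * [p_u * V(k+1, j+1) + p_m * V(k+1, j) + p_d * V(k+1, j-1)]
  V(2,-2) = exp(-r*dt) * [p_u*0.000000 + p_m*0.000000 + p_d*0.000000] = 0.000000
  V(2,-1) = exp(-r*dt) * [p_u*6.660000 + p_m*0.000000 + p_d*0.000000] = 0.932102
  V(2,+0) = exp(-r*dt) * [p_u*79.198637 + p_m*6.660000 + p_d*0.000000] = 15.393039
  V(2,+1) = exp(-r*dt) * [p_u*208.733093 + p_m*79.198637 + p_d*6.660000] = 81.674210
  V(2,+2) = exp(-r*dt) * [p_u*440.046717 + p_m*208.733093 + p_d*79.198637] = 211.164616
  V(1,-1) = exp(-r*dt) * [p_u*15.393039 + p_m*0.932102 + p_d*0.000000] = 2.757372
  V(1,+0) = exp(-r*dt) * [p_u*81.674210 + p_m*15.393039 + p_d*0.932102] = 21.560533
  V(1,+1) = exp(-r*dt) * [p_u*211.164616 + p_m*81.674210 + p_d*15.393039] = 85.218866
  V(0,+0) = exp(-r*dt) * [p_u*85.218866 + p_m*21.560533 + p_d*2.757372] = 26.381756

Answer: Price = V(0,0) = 26.3818


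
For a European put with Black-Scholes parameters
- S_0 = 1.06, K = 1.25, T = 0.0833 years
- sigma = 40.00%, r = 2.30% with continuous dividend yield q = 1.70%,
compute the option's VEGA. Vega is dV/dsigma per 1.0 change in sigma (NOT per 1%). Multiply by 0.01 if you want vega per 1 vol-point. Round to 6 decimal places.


d1 = -1.3660892117; d2 = -1.4815361692
phi(d1) = 0.1569169805; exp(-qT) = 0.9985849022; exp(-rT) = 0.9980859342
Vega = S * exp(-qT) * phi(d1) * sqrt(T) = 1.0600 * 0.9985849022 * 0.1569169805 * 0.2886173938 = 0.047938

Answer: Vega = 0.047938


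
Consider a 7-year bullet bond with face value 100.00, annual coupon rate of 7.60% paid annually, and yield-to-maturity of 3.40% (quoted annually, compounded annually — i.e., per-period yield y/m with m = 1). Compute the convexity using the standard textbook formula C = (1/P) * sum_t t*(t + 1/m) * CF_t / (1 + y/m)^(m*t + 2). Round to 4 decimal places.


Answer: Convexity = 40.8634

Derivation:
Coupon per period c = face * coupon_rate / m = 7.600000
Periods per year m = 1; per-period yield y/m = 0.034000
Number of cashflows N = 7
Cashflows (t years, CF_t, discount factor 1/(1+y/m)^(m*t), PV):
  t = 1.0000: CF_t = 7.600000, DF = 0.967118, PV = 7.350097
  t = 2.0000: CF_t = 7.600000, DF = 0.935317, PV = 7.108411
  t = 3.0000: CF_t = 7.600000, DF = 0.904562, PV = 6.874672
  t = 4.0000: CF_t = 7.600000, DF = 0.874818, PV = 6.648619
  t = 5.0000: CF_t = 7.600000, DF = 0.846052, PV = 6.429999
  t = 6.0000: CF_t = 7.600000, DF = 0.818233, PV = 6.218568
  t = 7.0000: CF_t = 107.600000, DF = 0.791327, PV = 85.146833
Price P = sum_t PV_t = 125.777198
Convexity numerator sum_t t*(t + 1/m) * CF_t / (1+y/m)^(m*t + 2):
  t = 1.0000: term = 13.749344
  t = 2.0000: term = 39.891713
  t = 3.0000: term = 77.159987
  t = 4.0000: term = 124.371352
  t = 5.0000: term = 180.422658
  t = 6.0000: term = 244.285997
  t = 7.0000: term = 4459.800681
Convexity = (1/P) * sum = 5139.681731 / 125.777198 = 40.863382


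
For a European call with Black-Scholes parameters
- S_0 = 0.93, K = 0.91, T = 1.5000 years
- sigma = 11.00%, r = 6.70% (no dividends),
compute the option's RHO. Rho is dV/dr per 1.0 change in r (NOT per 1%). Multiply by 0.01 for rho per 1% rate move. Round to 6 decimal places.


Answer: Rho = 0.987024

Derivation:
d1 = 0.9747112510; d2 = 0.8399893152
phi(d1) = 0.2480885489; exp(-qT) = 1.0000000000; exp(-rT) = 0.9043851124
N(d2) = 0.7995428113
Rho = K*T*exp(-rT)*N(d2) = 0.9100 * 1.5000 * 0.9043851124 * 0.7995428113 = 0.987024


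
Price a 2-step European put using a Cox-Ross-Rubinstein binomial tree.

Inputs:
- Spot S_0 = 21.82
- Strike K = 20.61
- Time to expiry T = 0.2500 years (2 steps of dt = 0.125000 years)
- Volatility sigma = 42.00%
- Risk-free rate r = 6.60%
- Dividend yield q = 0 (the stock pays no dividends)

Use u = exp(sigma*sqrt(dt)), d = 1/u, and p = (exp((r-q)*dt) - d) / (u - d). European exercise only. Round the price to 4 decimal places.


Answer: Price = V(0,0) = 1.1216

Derivation:
dt = T/N = 0.125000
u = exp(sigma*sqrt(dt)) = 1.160084; d = 1/u = 0.862007
p = (exp((r-q)*dt) - d) / (u - d) = 0.490737
Discount per step: exp(-r*dt) = 0.991784
Stock lattice S(k, i) with i counting down-moves:
  k=0: S(0,0) = 21.8200
  k=1: S(1,0) = 25.3130; S(1,1) = 18.8090
  k=2: S(2,0) = 29.3652; S(2,1) = 21.8200; S(2,2) = 16.2135
Terminal payoffs V(N, i) = max(K - S_T, 0):
  V(2,0) = 0.000000; V(2,1) = 0.000000; V(2,2) = 4.396534
Backward induction: V(k, i) = exp(-r*dt) * [p * V(k+1, i) + (1-p) * V(k+1, i+1)].
  V(1,0) = exp(-r*dt) * [p*0.000000 + (1-p)*0.000000] = 0.000000
  V(1,1) = exp(-r*dt) * [p*0.000000 + (1-p)*4.396534] = 2.220597
  V(0,0) = exp(-r*dt) * [p*0.000000 + (1-p)*2.220597] = 1.121577


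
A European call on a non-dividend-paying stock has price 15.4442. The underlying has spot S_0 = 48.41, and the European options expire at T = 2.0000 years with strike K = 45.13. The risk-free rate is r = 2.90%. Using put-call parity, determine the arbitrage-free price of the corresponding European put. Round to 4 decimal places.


Put-call parity: C - P = S_0 * exp(-qT) - K * exp(-rT).
S_0 * exp(-qT) = 48.4100 * 1.00000000 = 48.41000000
K * exp(-rT) = 45.1300 * 0.94364995 = 42.58692213
P = C - S*exp(-qT) + K*exp(-rT)
P = 15.4442 - 48.41000000 + 42.58692213 = 9.6211

Answer: Put price = 9.6211


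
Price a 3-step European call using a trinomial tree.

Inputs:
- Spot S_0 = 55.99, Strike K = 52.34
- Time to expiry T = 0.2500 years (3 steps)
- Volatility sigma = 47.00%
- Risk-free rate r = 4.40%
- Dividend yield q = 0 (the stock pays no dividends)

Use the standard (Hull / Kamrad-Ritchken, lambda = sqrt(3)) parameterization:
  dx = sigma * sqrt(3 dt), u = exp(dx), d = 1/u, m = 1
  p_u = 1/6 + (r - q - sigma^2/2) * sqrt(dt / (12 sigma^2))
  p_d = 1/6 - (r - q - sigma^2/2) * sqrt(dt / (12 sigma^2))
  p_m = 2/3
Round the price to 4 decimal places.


Answer: Price = V(0,0) = 7.4700

Derivation:
dt = T/N = 0.083333; dx = sigma*sqrt(3*dt) = 0.235000
u = exp(dx) = 1.264909; d = 1/u = 0.790571
p_u = 0.154885, p_m = 0.666667, p_d = 0.178449
Discount per step: exp(-r*dt) = 0.996340
Stock lattice S(k, j) with j the centered position index:
  k=0: S(0,+0) = 55.9900
  k=1: S(1,-1) = 44.2641; S(1,+0) = 55.9900; S(1,+1) = 70.8222
  k=2: S(2,-2) = 34.9939; S(2,-1) = 44.2641; S(2,+0) = 55.9900; S(2,+1) = 70.8222; S(2,+2) = 89.5837
  k=3: S(3,-3) = 27.6651; S(3,-2) = 34.9939; S(3,-1) = 44.2641; S(3,+0) = 55.9900; S(3,+1) = 70.8222; S(3,+2) = 89.5837; S(3,+3) = 113.3152
Terminal payoffs V(N, j) = max(S_T - K, 0):
  V(3,-3) = 0.000000; V(3,-2) = 0.000000; V(3,-1) = 0.000000; V(3,+0) = 3.650000; V(3,+1) = 18.482242; V(3,+2) = 37.243675; V(3,+3) = 60.975176
Backward induction: V(k, j) = exp(-r*dt) * [p_u * V(k+1, j+1) + p_m * V(k+1, j) + p_d * V(k+1, j-1)]
  V(2,-2) = exp(-r*dt) * [p_u*0.000000 + p_m*0.000000 + p_d*0.000000] = 0.000000
  V(2,-1) = exp(-r*dt) * [p_u*3.650000 + p_m*0.000000 + p_d*0.000000] = 0.563260
  V(2,+0) = exp(-r*dt) * [p_u*18.482242 + p_m*3.650000 + p_d*0.000000] = 5.276568
  V(2,+1) = exp(-r*dt) * [p_u*37.243675 + p_m*18.482242 + p_d*3.650000] = 18.672717
  V(2,+2) = exp(-r*dt) * [p_u*60.975176 + p_m*37.243675 + p_d*18.482242] = 37.433862
  V(1,-1) = exp(-r*dt) * [p_u*5.276568 + p_m*0.563260 + p_d*0.000000] = 1.188401
  V(1,+0) = exp(-r*dt) * [p_u*18.672717 + p_m*5.276568 + p_d*0.563260] = 6.486516
  V(1,+1) = exp(-r*dt) * [p_u*37.433862 + p_m*18.672717 + p_d*5.276568] = 19.117781
  V(0,+0) = exp(-r*dt) * [p_u*19.117781 + p_m*6.486516 + p_d*1.188401] = 7.470025


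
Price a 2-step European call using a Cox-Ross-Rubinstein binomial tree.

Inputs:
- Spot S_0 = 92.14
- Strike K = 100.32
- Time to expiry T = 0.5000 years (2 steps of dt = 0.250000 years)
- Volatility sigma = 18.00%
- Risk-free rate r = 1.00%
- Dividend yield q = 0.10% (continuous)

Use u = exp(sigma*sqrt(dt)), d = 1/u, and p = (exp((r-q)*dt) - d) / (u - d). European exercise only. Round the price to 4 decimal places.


dt = T/N = 0.250000
u = exp(sigma*sqrt(dt)) = 1.094174; d = 1/u = 0.913931
p = (exp((r-q)*dt) - d) / (u - d) = 0.490012
Discount per step: exp(-r*dt) = 0.997503
Stock lattice S(k, i) with i counting down-moves:
  k=0: S(0,0) = 92.1400
  k=1: S(1,0) = 100.8172; S(1,1) = 84.2096
  k=2: S(2,0) = 110.3116; S(2,1) = 92.1400; S(2,2) = 76.9618
Terminal payoffs V(N, i) = max(S_T - K, 0):
  V(2,0) = 9.991608; V(2,1) = 0.000000; V(2,2) = 0.000000
Backward induction: V(k, i) = exp(-r*dt) * [p * V(k+1, i) + (1-p) * V(k+1, i+1)].
  V(1,0) = exp(-r*dt) * [p*9.991608 + (1-p)*0.000000] = 4.883787
  V(1,1) = exp(-r*dt) * [p*0.000000 + (1-p)*0.000000] = 0.000000
  V(0,0) = exp(-r*dt) * [p*4.883787 + (1-p)*0.000000] = 2.387141

Answer: Price = V(0,0) = 2.3871


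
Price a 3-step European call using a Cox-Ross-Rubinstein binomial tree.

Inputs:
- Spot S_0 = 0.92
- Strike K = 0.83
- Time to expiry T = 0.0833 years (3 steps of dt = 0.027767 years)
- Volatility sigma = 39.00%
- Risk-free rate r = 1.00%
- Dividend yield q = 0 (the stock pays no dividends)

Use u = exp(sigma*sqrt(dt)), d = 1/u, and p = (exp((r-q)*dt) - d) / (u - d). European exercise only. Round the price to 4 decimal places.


Answer: Price = V(0,0) = 0.1006

Derivation:
dt = T/N = 0.027767
u = exp(sigma*sqrt(dt)) = 1.067145; d = 1/u = 0.937080
p = (exp((r-q)*dt) - d) / (u - d) = 0.485894
Discount per step: exp(-r*dt) = 0.999722
Stock lattice S(k, i) with i counting down-moves:
  k=0: S(0,0) = 0.9200
  k=1: S(1,0) = 0.9818; S(1,1) = 0.8621
  k=2: S(2,0) = 1.0477; S(2,1) = 0.9200; S(2,2) = 0.8079
  k=3: S(3,0) = 1.1180; S(3,1) = 0.9818; S(3,2) = 0.8621; S(3,3) = 0.7570
Terminal payoffs V(N, i) = max(S_T - K, 0):
  V(3,0) = 0.288042; V(3,1) = 0.151774; V(3,2) = 0.032113; V(3,3) = 0.000000
Backward induction: V(k, i) = exp(-r*dt) * [p * V(k+1, i) + (1-p) * V(k+1, i+1)].
  V(2,0) = exp(-r*dt) * [p*0.288042 + (1-p)*0.151774] = 0.217925
  V(2,1) = exp(-r*dt) * [p*0.151774 + (1-p)*0.032113] = 0.090230
  V(2,2) = exp(-r*dt) * [p*0.032113 + (1-p)*0.000000] = 0.015599
  V(1,0) = exp(-r*dt) * [p*0.217925 + (1-p)*0.090230] = 0.152234
  V(1,1) = exp(-r*dt) * [p*0.090230 + (1-p)*0.015599] = 0.051848
  V(0,0) = exp(-r*dt) * [p*0.152234 + (1-p)*0.051848] = 0.100597


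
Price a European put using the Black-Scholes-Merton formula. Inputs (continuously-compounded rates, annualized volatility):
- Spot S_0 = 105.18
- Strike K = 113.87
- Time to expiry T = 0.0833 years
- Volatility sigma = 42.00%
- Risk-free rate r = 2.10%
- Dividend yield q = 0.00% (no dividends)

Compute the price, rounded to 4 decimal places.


d1 = (ln(S/K) + (r - q + 0.5*sigma^2) * T) / (sigma * sqrt(T)) = -0.57984096
d2 = d1 - sigma * sqrt(T) = -0.70106027
exp(-rT) = 0.99825223; exp(-qT) = 1.00000000
P = K * exp(-rT) * N(-d2) - S_0 * exp(-qT) * N(-d1)
N(-d1) = 0.71898906; N(-d2) = 0.75836730
P = 113.8700 * 0.99825223 * 0.75836730 - 105.1800 * 1.00000000 * 0.71898906 = 10.5811

Answer: Price = 10.5811


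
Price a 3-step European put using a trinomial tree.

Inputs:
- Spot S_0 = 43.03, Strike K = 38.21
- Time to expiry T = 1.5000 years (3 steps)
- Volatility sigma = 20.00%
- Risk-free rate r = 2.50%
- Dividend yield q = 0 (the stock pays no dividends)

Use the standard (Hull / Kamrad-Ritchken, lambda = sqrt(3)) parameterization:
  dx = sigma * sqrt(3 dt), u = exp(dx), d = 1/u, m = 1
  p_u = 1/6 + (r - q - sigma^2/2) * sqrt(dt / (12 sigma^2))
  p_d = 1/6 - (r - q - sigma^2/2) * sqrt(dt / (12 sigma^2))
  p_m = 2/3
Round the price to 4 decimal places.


dt = T/N = 0.500000; dx = sigma*sqrt(3*dt) = 0.244949
u = exp(dx) = 1.277556; d = 1/u = 0.782744
p_u = 0.171770, p_m = 0.666667, p_d = 0.161564
Discount per step: exp(-r*dt) = 0.987578
Stock lattice S(k, j) with j the centered position index:
  k=0: S(0,+0) = 43.0300
  k=1: S(1,-1) = 33.6815; S(1,+0) = 43.0300; S(1,+1) = 54.9732
  k=2: S(2,-2) = 26.3640; S(2,-1) = 33.6815; S(2,+0) = 43.0300; S(2,+1) = 54.9732; S(2,+2) = 70.2314
  k=3: S(3,-3) = 20.6363; S(3,-2) = 26.3640; S(3,-1) = 33.6815; S(3,+0) = 43.0300; S(3,+1) = 54.9732; S(3,+2) = 70.2314; S(3,+3) = 89.7246
Terminal payoffs V(N, j) = max(K - S_T, 0):
  V(3,-3) = 17.573721; V(3,-2) = 11.845996; V(3,-1) = 4.528505; V(3,+0) = 0.000000; V(3,+1) = 0.000000; V(3,+2) = 0.000000; V(3,+3) = 0.000000
Backward induction: V(k, j) = exp(-r*dt) * [p_u * V(k+1, j+1) + p_m * V(k+1, j) + p_d * V(k+1, j-1)]
  V(2,-2) = exp(-r*dt) * [p_u*4.528505 + p_m*11.845996 + p_d*17.573721] = 11.371429
  V(2,-1) = exp(-r*dt) * [p_u*0.000000 + p_m*4.528505 + p_d*11.845996] = 4.871607
  V(2,+0) = exp(-r*dt) * [p_u*0.000000 + p_m*0.000000 + p_d*4.528505] = 0.722553
  V(2,+1) = exp(-r*dt) * [p_u*0.000000 + p_m*0.000000 + p_d*0.000000] = 0.000000
  V(2,+2) = exp(-r*dt) * [p_u*0.000000 + p_m*0.000000 + p_d*0.000000] = 0.000000
  V(1,-1) = exp(-r*dt) * [p_u*0.722553 + p_m*4.871607 + p_d*11.371429] = 5.144352
  V(1,+0) = exp(-r*dt) * [p_u*0.000000 + p_m*0.722553 + p_d*4.871607] = 1.253015
  V(1,+1) = exp(-r*dt) * [p_u*0.000000 + p_m*0.000000 + p_d*0.722553] = 0.115288
  V(0,+0) = exp(-r*dt) * [p_u*0.115288 + p_m*1.253015 + p_d*5.144352] = 1.665339

Answer: Price = V(0,0) = 1.6653


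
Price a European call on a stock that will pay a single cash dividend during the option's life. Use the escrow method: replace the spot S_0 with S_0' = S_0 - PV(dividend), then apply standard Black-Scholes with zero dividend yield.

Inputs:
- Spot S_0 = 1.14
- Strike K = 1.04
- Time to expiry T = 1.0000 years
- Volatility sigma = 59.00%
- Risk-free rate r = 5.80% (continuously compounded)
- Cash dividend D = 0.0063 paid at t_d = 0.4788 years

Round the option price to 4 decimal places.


Answer: Price = 0.3287

Derivation:
PV(D) = D * exp(-r * t_d) = 0.0063 * 0.97261165 = 0.00612745
S_0' = S_0 - PV(D) = 1.1400 - 0.00612745 = 1.13387255
d1 = (ln(S_0'/K) + (r + sigma^2/2)*T) / (sigma*sqrt(T)) = 0.53977643
d2 = d1 - sigma*sqrt(T) = -0.05022357
exp(-rT) = 0.94364995
N(d1) = 0.70532439; N(d2) = 0.47997211
C = S_0' * N(d1) - K * exp(-rT) * N(d2) = 1.13387255 * 0.70532439 - 1.0400 * 0.94364995 * 0.47997211 = 0.3287


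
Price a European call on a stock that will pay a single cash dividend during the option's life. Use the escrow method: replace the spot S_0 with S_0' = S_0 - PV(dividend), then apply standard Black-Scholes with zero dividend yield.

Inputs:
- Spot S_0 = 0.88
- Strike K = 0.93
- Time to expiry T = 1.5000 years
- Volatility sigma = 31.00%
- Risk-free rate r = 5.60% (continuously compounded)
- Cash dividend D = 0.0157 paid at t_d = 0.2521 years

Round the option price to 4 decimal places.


Answer: Price = 0.1342

Derivation:
PV(D) = D * exp(-r * t_d) = 0.0157 * 0.98598159 = 0.01547991
S_0' = S_0 - PV(D) = 0.8800 - 0.01547991 = 0.86452009
d1 = (ln(S_0'/K) + (r + sigma^2/2)*T) / (sigma*sqrt(T)) = 0.21878146
d2 = d1 - sigma*sqrt(T) = -0.16088945
exp(-rT) = 0.91943126
N(d1) = 0.58658986; N(d2) = 0.43609024
C = S_0' * N(d1) - K * exp(-rT) * N(d2) = 0.86452009 * 0.58658986 - 0.9300 * 0.91943126 * 0.43609024 = 0.1342


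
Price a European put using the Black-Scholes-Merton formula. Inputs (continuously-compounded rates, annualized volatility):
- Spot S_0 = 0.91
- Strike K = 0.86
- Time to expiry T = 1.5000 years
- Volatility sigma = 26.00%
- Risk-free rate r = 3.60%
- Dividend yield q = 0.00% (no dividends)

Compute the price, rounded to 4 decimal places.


d1 = (ln(S/K) + (r - q + 0.5*sigma^2) * T) / (sigma * sqrt(T)) = 0.50626622
d2 = d1 - sigma * sqrt(T) = 0.18783256
exp(-rT) = 0.94743211; exp(-qT) = 1.00000000
P = K * exp(-rT) * N(-d2) - S_0 * exp(-qT) * N(-d1)
N(-d1) = 0.30633489; N(-d2) = 0.42550396
P = 0.8600 * 0.94743211 * 0.42550396 - 0.9100 * 1.00000000 * 0.30633489 = 0.0679

Answer: Price = 0.0679


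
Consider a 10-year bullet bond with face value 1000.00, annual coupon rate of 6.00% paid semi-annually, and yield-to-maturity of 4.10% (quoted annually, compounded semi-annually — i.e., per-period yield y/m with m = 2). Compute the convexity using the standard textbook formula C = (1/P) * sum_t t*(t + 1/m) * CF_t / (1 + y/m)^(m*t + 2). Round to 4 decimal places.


Answer: Convexity = 72.3404

Derivation:
Coupon per period c = face * coupon_rate / m = 30.000000
Periods per year m = 2; per-period yield y/m = 0.020500
Number of cashflows N = 20
Cashflows (t years, CF_t, discount factor 1/(1+y/m)^(m*t), PV):
  t = 0.5000: CF_t = 30.000000, DF = 0.979912, PV = 29.397354
  t = 1.0000: CF_t = 30.000000, DF = 0.960227, PV = 28.806815
  t = 1.5000: CF_t = 30.000000, DF = 0.940938, PV = 28.228138
  t = 2.0000: CF_t = 30.000000, DF = 0.922036, PV = 27.661085
  t = 2.5000: CF_t = 30.000000, DF = 0.903514, PV = 27.105424
  t = 3.0000: CF_t = 30.000000, DF = 0.885364, PV = 26.560925
  t = 3.5000: CF_t = 30.000000, DF = 0.867579, PV = 26.027364
  t = 4.0000: CF_t = 30.000000, DF = 0.850151, PV = 25.504522
  t = 4.5000: CF_t = 30.000000, DF = 0.833073, PV = 24.992182
  t = 5.0000: CF_t = 30.000000, DF = 0.816338, PV = 24.490134
  t = 5.5000: CF_t = 30.000000, DF = 0.799939, PV = 23.998172
  t = 6.0000: CF_t = 30.000000, DF = 0.783870, PV = 23.516092
  t = 6.5000: CF_t = 30.000000, DF = 0.768123, PV = 23.043696
  t = 7.0000: CF_t = 30.000000, DF = 0.752693, PV = 22.580790
  t = 7.5000: CF_t = 30.000000, DF = 0.737573, PV = 22.127183
  t = 8.0000: CF_t = 30.000000, DF = 0.722756, PV = 21.682687
  t = 8.5000: CF_t = 30.000000, DF = 0.708237, PV = 21.247121
  t = 9.0000: CF_t = 30.000000, DF = 0.694010, PV = 20.820305
  t = 9.5000: CF_t = 30.000000, DF = 0.680069, PV = 20.402063
  t = 10.0000: CF_t = 1030.000000, DF = 0.666407, PV = 686.399635
Price P = sum_t PV_t = 1154.591687
Convexity numerator sum_t t*(t + 1/m) * CF_t / (1+y/m)^(m*t + 2):
  t = 0.5000: term = 14.114069
  t = 1.0000: term = 41.491628
  t = 1.5000: term = 81.316273
  t = 2.0000: term = 132.804626
  t = 2.5000: term = 195.205232
  t = 3.0000: term = 267.797477
  t = 3.5000: term = 349.890547
  t = 4.0000: term = 440.822415
  t = 4.5000: term = 539.958862
  t = 5.0000: term = 646.692523
  t = 5.5000: term = 760.441968
  t = 6.0000: term = 880.650802
  t = 6.5000: term = 1006.786806
  t = 7.0000: term = 1138.341092
  t = 7.5000: term = 1274.827288
  t = 8.0000: term = 1415.780755
  t = 8.5000: term = 1560.757814
  t = 9.0000: term = 1709.335012
  t = 9.5000: term = 1861.108403
  t = 10.0000: term = 69205.454413
Convexity = (1/P) * sum = 83523.578005 / 1154.591687 = 72.340360


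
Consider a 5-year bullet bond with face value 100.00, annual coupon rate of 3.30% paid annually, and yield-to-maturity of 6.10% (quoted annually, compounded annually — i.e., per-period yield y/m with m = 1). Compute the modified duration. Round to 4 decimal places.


Coupon per period c = face * coupon_rate / m = 3.300000
Periods per year m = 1; per-period yield y/m = 0.061000
Number of cashflows N = 5
Cashflows (t years, CF_t, discount factor 1/(1+y/m)^(m*t), PV):
  t = 1.0000: CF_t = 3.300000, DF = 0.942507, PV = 3.110273
  t = 2.0000: CF_t = 3.300000, DF = 0.888320, PV = 2.931455
  t = 3.0000: CF_t = 3.300000, DF = 0.837247, PV = 2.762917
  t = 4.0000: CF_t = 3.300000, DF = 0.789112, PV = 2.604069
  t = 5.0000: CF_t = 103.300000, DF = 0.743743, PV = 76.828685
Price P = sum_t PV_t = 88.237398
First compute Macaulay numerator sum_t t * PV_t:
  t * PV_t at t = 1.0000: 3.110273
  t * PV_t at t = 2.0000: 5.862909
  t * PV_t at t = 3.0000: 8.288750
  t * PV_t at t = 4.0000: 10.416274
  t * PV_t at t = 5.0000: 384.143427
Macaulay duration D = 411.821633 / 88.237398 = 4.667201
Modified duration = D / (1 + y/m) = 4.667201 / (1 + 0.061000) = 4.398869

Answer: Modified duration = 4.3989


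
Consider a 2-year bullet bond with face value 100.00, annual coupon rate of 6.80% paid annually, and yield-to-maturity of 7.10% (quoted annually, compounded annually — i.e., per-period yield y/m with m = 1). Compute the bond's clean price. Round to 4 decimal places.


Answer: Price = 99.4583

Derivation:
Coupon per period c = face * coupon_rate / m = 6.800000
Periods per year m = 1; per-period yield y/m = 0.071000
Number of cashflows N = 2
Cashflows (t years, CF_t, discount factor 1/(1+y/m)^(m*t), PV):
  t = 1.0000: CF_t = 6.800000, DF = 0.933707, PV = 6.349206
  t = 2.0000: CF_t = 106.800000, DF = 0.871808, PV = 93.109139
Price P = sum_t PV_t = 99.458345


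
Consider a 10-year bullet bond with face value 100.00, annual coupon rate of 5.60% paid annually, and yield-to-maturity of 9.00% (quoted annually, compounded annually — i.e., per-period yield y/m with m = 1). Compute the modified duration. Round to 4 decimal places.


Answer: Modified duration = 6.9803

Derivation:
Coupon per period c = face * coupon_rate / m = 5.600000
Periods per year m = 1; per-period yield y/m = 0.090000
Number of cashflows N = 10
Cashflows (t years, CF_t, discount factor 1/(1+y/m)^(m*t), PV):
  t = 1.0000: CF_t = 5.600000, DF = 0.917431, PV = 5.137615
  t = 2.0000: CF_t = 5.600000, DF = 0.841680, PV = 4.713408
  t = 3.0000: CF_t = 5.600000, DF = 0.772183, PV = 4.324227
  t = 4.0000: CF_t = 5.600000, DF = 0.708425, PV = 3.967181
  t = 5.0000: CF_t = 5.600000, DF = 0.649931, PV = 3.639616
  t = 6.0000: CF_t = 5.600000, DF = 0.596267, PV = 3.339097
  t = 7.0000: CF_t = 5.600000, DF = 0.547034, PV = 3.063392
  t = 8.0000: CF_t = 5.600000, DF = 0.501866, PV = 2.810451
  t = 9.0000: CF_t = 5.600000, DF = 0.460428, PV = 2.578396
  t = 10.0000: CF_t = 105.600000, DF = 0.422411, PV = 44.606581
Price P = sum_t PV_t = 78.179964
First compute Macaulay numerator sum_t t * PV_t:
  t * PV_t at t = 1.0000: 5.137615
  t * PV_t at t = 2.0000: 9.426816
  t * PV_t at t = 3.0000: 12.972682
  t * PV_t at t = 4.0000: 15.868725
  t * PV_t at t = 5.0000: 18.198079
  t * PV_t at t = 6.0000: 20.034582
  t * PV_t at t = 7.0000: 21.443742
  t * PV_t at t = 8.0000: 22.483609
  t * PV_t at t = 9.0000: 23.205560
  t * PV_t at t = 10.0000: 446.065812
Macaulay duration D = 594.837223 / 78.179964 = 7.608564
Modified duration = D / (1 + y/m) = 7.608564 / (1 + 0.090000) = 6.980334


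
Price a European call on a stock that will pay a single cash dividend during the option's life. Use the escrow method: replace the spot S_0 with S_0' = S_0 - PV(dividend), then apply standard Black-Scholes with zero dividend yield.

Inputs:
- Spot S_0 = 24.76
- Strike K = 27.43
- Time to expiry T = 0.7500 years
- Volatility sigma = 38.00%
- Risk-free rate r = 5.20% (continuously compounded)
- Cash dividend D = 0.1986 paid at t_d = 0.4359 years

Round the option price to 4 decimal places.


PV(D) = D * exp(-r * t_d) = 0.1986 * 0.97758816 = 0.19414901
S_0' = S_0 - PV(D) = 24.7600 - 0.19414901 = 24.56585099
d1 = (ln(S_0'/K) + (r + sigma^2/2)*T) / (sigma*sqrt(T)) = -0.05205268
d2 = d1 - sigma*sqrt(T) = -0.38114233
exp(-rT) = 0.96175071
N(d1) = 0.47924336; N(d2) = 0.35154882
C = S_0' * N(d1) - K * exp(-rT) * N(d2) = 24.56585099 * 0.47924336 - 27.4300 * 0.96175071 * 0.35154882 = 2.4989

Answer: Price = 2.4989


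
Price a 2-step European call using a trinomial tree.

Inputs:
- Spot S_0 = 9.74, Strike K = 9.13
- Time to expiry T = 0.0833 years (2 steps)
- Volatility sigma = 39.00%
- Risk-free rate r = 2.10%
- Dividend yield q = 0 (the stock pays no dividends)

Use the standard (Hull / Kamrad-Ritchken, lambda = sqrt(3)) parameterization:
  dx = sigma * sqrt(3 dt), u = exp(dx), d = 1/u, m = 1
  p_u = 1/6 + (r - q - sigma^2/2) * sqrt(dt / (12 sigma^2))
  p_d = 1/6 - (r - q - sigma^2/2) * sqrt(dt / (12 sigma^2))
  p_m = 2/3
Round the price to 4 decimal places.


dt = T/N = 0.041650; dx = sigma*sqrt(3*dt) = 0.137858
u = exp(dx) = 1.147813; d = 1/u = 0.871222
p_u = 0.158351, p_m = 0.666667, p_d = 0.174983
Discount per step: exp(-r*dt) = 0.999126
Stock lattice S(k, j) with j the centered position index:
  k=0: S(0,+0) = 9.7400
  k=1: S(1,-1) = 8.4857; S(1,+0) = 9.7400; S(1,+1) = 11.1797
  k=2: S(2,-2) = 7.3929; S(2,-1) = 8.4857; S(2,+0) = 9.7400; S(2,+1) = 11.1797; S(2,+2) = 12.8322
Terminal payoffs V(N, j) = max(S_T - K, 0):
  V(2,-2) = 0.000000; V(2,-1) = 0.000000; V(2,+0) = 0.610000; V(2,+1) = 2.049697; V(2,+2) = 3.702200
Backward induction: V(k, j) = exp(-r*dt) * [p_u * V(k+1, j+1) + p_m * V(k+1, j) + p_d * V(k+1, j-1)]
  V(1,-1) = exp(-r*dt) * [p_u*0.610000 + p_m*0.000000 + p_d*0.000000] = 0.096510
  V(1,+0) = exp(-r*dt) * [p_u*2.049697 + p_m*0.610000 + p_d*0.000000] = 0.730598
  V(1,+1) = exp(-r*dt) * [p_u*3.702200 + p_m*2.049697 + p_d*0.610000] = 2.057650
  V(0,+0) = exp(-r*dt) * [p_u*2.057650 + p_m*0.730598 + p_d*0.096510] = 0.829058

Answer: Price = V(0,0) = 0.8291


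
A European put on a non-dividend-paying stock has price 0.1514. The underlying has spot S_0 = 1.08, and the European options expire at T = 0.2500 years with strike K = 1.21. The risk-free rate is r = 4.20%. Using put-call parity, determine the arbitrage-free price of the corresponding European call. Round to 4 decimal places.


Put-call parity: C - P = S_0 * exp(-qT) - K * exp(-rT).
S_0 * exp(-qT) = 1.0800 * 1.00000000 = 1.08000000
K * exp(-rT) = 1.2100 * 0.98955493 = 1.19736147
C = P + S*exp(-qT) - K*exp(-rT)
C = 0.1514 + 1.08000000 - 1.19736147 = 0.0340

Answer: Call price = 0.0340


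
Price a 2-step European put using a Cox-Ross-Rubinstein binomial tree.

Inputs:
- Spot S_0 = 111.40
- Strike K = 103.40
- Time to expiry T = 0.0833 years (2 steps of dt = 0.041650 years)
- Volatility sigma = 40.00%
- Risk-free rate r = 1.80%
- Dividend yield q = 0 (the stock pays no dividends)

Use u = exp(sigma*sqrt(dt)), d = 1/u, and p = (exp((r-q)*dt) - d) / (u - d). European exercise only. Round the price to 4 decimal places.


dt = T/N = 0.041650
u = exp(sigma*sqrt(dt)) = 1.085058; d = 1/u = 0.921610
p = (exp((r-q)*dt) - d) / (u - d) = 0.484191
Discount per step: exp(-r*dt) = 0.999251
Stock lattice S(k, i) with i counting down-moves:
  k=0: S(0,0) = 111.4000
  k=1: S(1,0) = 120.8754; S(1,1) = 102.6673
  k=2: S(2,0) = 131.1569; S(2,1) = 111.4000; S(2,2) = 94.6192
Terminal payoffs V(N, i) = max(K - S_T, 0):
  V(2,0) = 0.000000; V(2,1) = 0.000000; V(2,2) = 8.780775
Backward induction: V(k, i) = exp(-r*dt) * [p * V(k+1, i) + (1-p) * V(k+1, i+1)].
  V(1,0) = exp(-r*dt) * [p*0.000000 + (1-p)*0.000000] = 0.000000
  V(1,1) = exp(-r*dt) * [p*0.000000 + (1-p)*8.780775] = 4.525804
  V(0,0) = exp(-r*dt) * [p*0.000000 + (1-p)*4.525804] = 2.332699

Answer: Price = V(0,0) = 2.3327


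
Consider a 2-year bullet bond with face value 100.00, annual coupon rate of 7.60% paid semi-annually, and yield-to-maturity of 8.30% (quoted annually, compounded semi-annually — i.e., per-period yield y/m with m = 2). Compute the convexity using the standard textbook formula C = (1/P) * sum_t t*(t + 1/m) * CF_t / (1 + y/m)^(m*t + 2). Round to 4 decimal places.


Coupon per period c = face * coupon_rate / m = 3.800000
Periods per year m = 2; per-period yield y/m = 0.041500
Number of cashflows N = 4
Cashflows (t years, CF_t, discount factor 1/(1+y/m)^(m*t), PV):
  t = 0.5000: CF_t = 3.800000, DF = 0.960154, PV = 3.648584
  t = 1.0000: CF_t = 3.800000, DF = 0.921895, PV = 3.503201
  t = 1.5000: CF_t = 3.800000, DF = 0.885161, PV = 3.363611
  t = 2.0000: CF_t = 103.800000, DF = 0.849890, PV = 88.218619
Price P = sum_t PV_t = 98.734015
Convexity numerator sum_t t*(t + 1/m) * CF_t / (1+y/m)^(m*t + 2):
  t = 0.5000: term = 1.681806
  t = 1.0000: term = 4.844375
  t = 1.5000: term = 9.302689
  t = 2.0000: term = 406.641513
Convexity = (1/P) * sum = 422.470382 / 98.734015 = 4.278874

Answer: Convexity = 4.2789


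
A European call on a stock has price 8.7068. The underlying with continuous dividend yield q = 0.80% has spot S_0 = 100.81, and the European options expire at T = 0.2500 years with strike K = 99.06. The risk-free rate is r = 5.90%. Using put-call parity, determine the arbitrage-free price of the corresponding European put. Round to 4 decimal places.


Answer: Put price = 5.7078

Derivation:
Put-call parity: C - P = S_0 * exp(-qT) - K * exp(-rT).
S_0 * exp(-qT) = 100.8100 * 0.99800200 = 100.60858149
K * exp(-rT) = 99.0600 * 0.98535825 = 97.60958808
P = C - S*exp(-qT) + K*exp(-rT)
P = 8.7068 - 100.60858149 + 97.60958808 = 5.7078


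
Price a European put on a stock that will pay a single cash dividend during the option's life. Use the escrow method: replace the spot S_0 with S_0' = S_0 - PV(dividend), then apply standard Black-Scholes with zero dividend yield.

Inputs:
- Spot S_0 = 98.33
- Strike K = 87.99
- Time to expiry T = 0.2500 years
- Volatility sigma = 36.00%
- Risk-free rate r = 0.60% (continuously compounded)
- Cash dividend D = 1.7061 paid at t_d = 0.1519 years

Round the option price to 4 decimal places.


Answer: Price = 3.1307

Derivation:
PV(D) = D * exp(-r * t_d) = 1.7061 * 0.99908902 = 1.70454577
S_0' = S_0 - PV(D) = 98.3300 - 1.70454577 = 96.62545423
d1 = (ln(S_0'/K) + (r + sigma^2/2)*T) / (sigma*sqrt(T)) = 0.61843909
d2 = d1 - sigma*sqrt(T) = 0.43843909
exp(-rT) = 0.99850112
N(-d1) = 0.26814297; N(-d2) = 0.33053401
P = K * exp(-rT) * N(-d2) - S_0' * N(-d1) = 87.9900 * 0.99850112 * 0.33053401 - 96.62545423 * 0.26814297 = 3.1307


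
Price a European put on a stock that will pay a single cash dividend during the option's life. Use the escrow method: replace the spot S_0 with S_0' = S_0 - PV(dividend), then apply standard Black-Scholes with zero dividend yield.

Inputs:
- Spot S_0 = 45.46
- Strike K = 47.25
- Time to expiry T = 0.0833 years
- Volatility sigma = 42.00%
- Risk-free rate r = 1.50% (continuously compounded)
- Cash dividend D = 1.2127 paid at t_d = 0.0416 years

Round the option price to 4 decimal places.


Answer: Price = 3.9852

Derivation:
PV(D) = D * exp(-r * t_d) = 1.2127 * 0.99937619 = 1.21194351
S_0' = S_0 - PV(D) = 45.4600 - 1.21194351 = 44.24805649
d1 = (ln(S_0'/K) + (r + sigma^2/2)*T) / (sigma*sqrt(T)) = -0.47059043
d2 = d1 - sigma*sqrt(T) = -0.59180973
exp(-rT) = 0.99875128
N(-d1) = 0.68103338; N(-d2) = 0.72301100
P = K * exp(-rT) * N(-d2) - S_0' * N(-d1) = 47.2500 * 0.99875128 * 0.72301100 - 44.24805649 * 0.68103338 = 3.9852


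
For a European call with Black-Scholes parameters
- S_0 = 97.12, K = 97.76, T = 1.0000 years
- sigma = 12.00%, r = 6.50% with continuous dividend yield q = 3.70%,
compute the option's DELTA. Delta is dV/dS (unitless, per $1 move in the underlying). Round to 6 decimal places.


Answer: Delta = 0.572705

Derivation:
d1 = 0.2385985991; d2 = 0.1185985991
phi(d1) = 0.3877466258; exp(-qT) = 0.9636761353; exp(-rT) = 0.9370674634
N(d1) = 0.5942915742
Delta = exp(-qT) * N(d1) = 0.9636761353 * 0.5942915742 = 0.572705


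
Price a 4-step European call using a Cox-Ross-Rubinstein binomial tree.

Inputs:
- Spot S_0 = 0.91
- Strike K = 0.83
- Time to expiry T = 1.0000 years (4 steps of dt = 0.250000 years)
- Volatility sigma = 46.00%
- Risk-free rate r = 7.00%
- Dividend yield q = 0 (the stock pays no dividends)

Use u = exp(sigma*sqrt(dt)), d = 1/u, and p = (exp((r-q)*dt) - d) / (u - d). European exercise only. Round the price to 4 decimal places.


Answer: Price = V(0,0) = 0.2319

Derivation:
dt = T/N = 0.250000
u = exp(sigma*sqrt(dt)) = 1.258600; d = 1/u = 0.794534
p = (exp((r-q)*dt) - d) / (u - d) = 0.480794
Discount per step: exp(-r*dt) = 0.982652
Stock lattice S(k, i) with i counting down-moves:
  k=0: S(0,0) = 0.9100
  k=1: S(1,0) = 1.1453; S(1,1) = 0.7230
  k=2: S(2,0) = 1.4415; S(2,1) = 0.9100; S(2,2) = 0.5745
  k=3: S(3,0) = 1.8143; S(3,1) = 1.1453; S(3,2) = 0.7230; S(3,3) = 0.4564
  k=4: S(4,0) = 2.2835; S(4,1) = 1.4415; S(4,2) = 0.9100; S(4,3) = 0.5745; S(4,4) = 0.3627
Terminal payoffs V(N, i) = max(S_T - K, 0):
  V(4,0) = 1.453454; V(4,1) = 0.611507; V(4,2) = 0.080000; V(4,3) = 0.000000; V(4,4) = 0.000000
Backward induction: V(k, i) = exp(-r*dt) * [p * V(k+1, i) + (1-p) * V(k+1, i+1)].
  V(3,0) = exp(-r*dt) * [p*1.453454 + (1-p)*0.611507] = 0.998680
  V(3,1) = exp(-r*dt) * [p*0.611507 + (1-p)*0.080000] = 0.329725
  V(3,2) = exp(-r*dt) * [p*0.080000 + (1-p)*0.000000] = 0.037796
  V(3,3) = exp(-r*dt) * [p*0.000000 + (1-p)*0.000000] = 0.000000
  V(2,0) = exp(-r*dt) * [p*0.998680 + (1-p)*0.329725] = 0.640055
  V(2,1) = exp(-r*dt) * [p*0.329725 + (1-p)*0.037796] = 0.175063
  V(2,2) = exp(-r*dt) * [p*0.037796 + (1-p)*0.000000] = 0.017857
  V(1,0) = exp(-r*dt) * [p*0.640055 + (1-p)*0.175063] = 0.391713
  V(1,1) = exp(-r*dt) * [p*0.175063 + (1-p)*0.017857] = 0.091820
  V(0,0) = exp(-r*dt) * [p*0.391713 + (1-p)*0.091820] = 0.231913


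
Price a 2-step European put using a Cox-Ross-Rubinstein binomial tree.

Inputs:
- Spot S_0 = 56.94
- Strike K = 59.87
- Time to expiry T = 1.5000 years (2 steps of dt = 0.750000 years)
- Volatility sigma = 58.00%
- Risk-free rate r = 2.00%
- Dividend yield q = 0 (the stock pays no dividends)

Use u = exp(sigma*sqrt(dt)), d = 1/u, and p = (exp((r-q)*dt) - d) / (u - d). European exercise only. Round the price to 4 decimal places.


dt = T/N = 0.750000
u = exp(sigma*sqrt(dt)) = 1.652509; d = 1/u = 0.605140
p = (exp((r-q)*dt) - d) / (u - d) = 0.391431
Discount per step: exp(-r*dt) = 0.985112
Stock lattice S(k, i) with i counting down-moves:
  k=0: S(0,0) = 56.9400
  k=1: S(1,0) = 94.0939; S(1,1) = 34.4567
  k=2: S(2,0) = 155.4910; S(2,1) = 56.9400; S(2,2) = 20.8511
Terminal payoffs V(N, i) = max(K - S_T, 0):
  V(2,0) = 0.000000; V(2,1) = 2.930000; V(2,2) = 39.018860
Backward induction: V(k, i) = exp(-r*dt) * [p * V(k+1, i) + (1-p) * V(k+1, i+1)].
  V(1,0) = exp(-r*dt) * [p*0.000000 + (1-p)*2.930000] = 1.756560
  V(1,1) = exp(-r*dt) * [p*2.930000 + (1-p)*39.018860] = 24.521956
  V(0,0) = exp(-r*dt) * [p*1.756560 + (1-p)*24.521956] = 15.378456

Answer: Price = V(0,0) = 15.3785


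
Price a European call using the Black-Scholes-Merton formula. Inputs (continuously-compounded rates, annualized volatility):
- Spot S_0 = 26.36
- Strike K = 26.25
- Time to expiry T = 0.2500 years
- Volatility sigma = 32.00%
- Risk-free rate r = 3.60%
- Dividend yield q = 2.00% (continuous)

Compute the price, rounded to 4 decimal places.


d1 = (ln(S/K) + (r - q + 0.5*sigma^2) * T) / (sigma * sqrt(T)) = 0.13113575
d2 = d1 - sigma * sqrt(T) = -0.02886425
exp(-rT) = 0.99104038; exp(-qT) = 0.99501248
C = S_0 * exp(-qT) * N(d1) - K * exp(-rT) * N(d2)
N(d1) = 0.55216604; N(d2) = 0.48848643
C = 26.3600 * 0.99501248 * 0.55216604 - 26.2500 * 0.99104038 * 0.48848643 = 1.7746

Answer: Price = 1.7746


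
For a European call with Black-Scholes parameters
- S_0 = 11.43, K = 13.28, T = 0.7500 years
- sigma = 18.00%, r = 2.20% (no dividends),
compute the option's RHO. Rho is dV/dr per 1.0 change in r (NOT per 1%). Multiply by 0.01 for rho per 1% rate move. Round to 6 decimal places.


d1 = -0.7785739419; d2 = -0.9344585146
phi(d1) = 0.2946322753; exp(-qT) = 1.0000000000; exp(-rT) = 0.9836353794
N(d2) = 0.1750337130
Rho = K*T*exp(-rT)*N(d2) = 13.2800 * 0.7500 * 0.9836353794 * 0.1750337130 = 1.714807

Answer: Rho = 1.714807


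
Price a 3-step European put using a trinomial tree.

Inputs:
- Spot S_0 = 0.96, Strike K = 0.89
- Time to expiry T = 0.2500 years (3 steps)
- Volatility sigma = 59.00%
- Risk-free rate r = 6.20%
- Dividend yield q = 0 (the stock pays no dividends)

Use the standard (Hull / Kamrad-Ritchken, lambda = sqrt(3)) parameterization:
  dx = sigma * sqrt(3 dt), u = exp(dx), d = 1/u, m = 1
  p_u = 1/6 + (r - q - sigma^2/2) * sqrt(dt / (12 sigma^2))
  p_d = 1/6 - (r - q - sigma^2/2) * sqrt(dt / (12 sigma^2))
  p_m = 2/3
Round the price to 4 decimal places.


Answer: Price = V(0,0) = 0.0710

Derivation:
dt = T/N = 0.083333; dx = sigma*sqrt(3*dt) = 0.295000
u = exp(dx) = 1.343126; d = 1/u = 0.744532
p_u = 0.150840, p_m = 0.666667, p_d = 0.182493
Discount per step: exp(-r*dt) = 0.994847
Stock lattice S(k, j) with j the centered position index:
  k=0: S(0,+0) = 0.9600
  k=1: S(1,-1) = 0.7148; S(1,+0) = 0.9600; S(1,+1) = 1.2894
  k=2: S(2,-2) = 0.5322; S(2,-1) = 0.7148; S(2,+0) = 0.9600; S(2,+1) = 1.2894; S(2,+2) = 1.7318
  k=3: S(3,-3) = 0.3962; S(3,-2) = 0.5322; S(3,-1) = 0.7148; S(3,+0) = 0.9600; S(3,+1) = 1.2894; S(3,+2) = 1.7318; S(3,+3) = 2.3261
Terminal payoffs V(N, j) = max(K - S_T, 0):
  V(3,-3) = 0.493794; V(3,-2) = 0.357846; V(3,-1) = 0.175250; V(3,+0) = 0.000000; V(3,+1) = 0.000000; V(3,+2) = 0.000000; V(3,+3) = 0.000000
Backward induction: V(k, j) = exp(-r*dt) * [p_u * V(k+1, j+1) + p_m * V(k+1, j) + p_d * V(k+1, j-1)]
  V(2,-2) = exp(-r*dt) * [p_u*0.175250 + p_m*0.357846 + p_d*0.493794] = 0.353283
  V(2,-1) = exp(-r*dt) * [p_u*0.000000 + p_m*0.175250 + p_d*0.357846] = 0.181199
  V(2,+0) = exp(-r*dt) * [p_u*0.000000 + p_m*0.000000 + p_d*0.175250] = 0.031817
  V(2,+1) = exp(-r*dt) * [p_u*0.000000 + p_m*0.000000 + p_d*0.000000] = 0.000000
  V(2,+2) = exp(-r*dt) * [p_u*0.000000 + p_m*0.000000 + p_d*0.000000] = 0.000000
  V(1,-1) = exp(-r*dt) * [p_u*0.031817 + p_m*0.181199 + p_d*0.353283] = 0.189091
  V(1,+0) = exp(-r*dt) * [p_u*0.000000 + p_m*0.031817 + p_d*0.181199] = 0.053999
  V(1,+1) = exp(-r*dt) * [p_u*0.000000 + p_m*0.000000 + p_d*0.031817] = 0.005776
  V(0,+0) = exp(-r*dt) * [p_u*0.005776 + p_m*0.053999 + p_d*0.189091] = 0.071011


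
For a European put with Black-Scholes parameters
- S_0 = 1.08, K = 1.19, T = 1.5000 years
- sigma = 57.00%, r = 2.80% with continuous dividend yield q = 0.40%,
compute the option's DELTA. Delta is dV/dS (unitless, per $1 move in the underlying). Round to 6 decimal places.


Answer: Delta = -0.394409

Derivation:
d1 = 0.2616839083; d2 = -0.4364206684
phi(d1) = 0.3855140012; exp(-qT) = 0.9940179641; exp(-rT) = 0.9588697806
N(-d1) = 0.3967825738
Delta = -exp(-qT) * N(-d1) = -0.9940179641 * 0.3967825738 = -0.394409


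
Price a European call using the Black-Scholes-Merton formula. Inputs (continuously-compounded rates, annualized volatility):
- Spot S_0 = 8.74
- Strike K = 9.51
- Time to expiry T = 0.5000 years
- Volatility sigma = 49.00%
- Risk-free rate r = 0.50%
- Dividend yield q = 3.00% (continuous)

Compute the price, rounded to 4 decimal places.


d1 = (ln(S/K) + (r - q + 0.5*sigma^2) * T) / (sigma * sqrt(T)) = -0.10652401
d2 = d1 - sigma * sqrt(T) = -0.45300633
exp(-rT) = 0.99750312; exp(-qT) = 0.98511194
C = S_0 * exp(-qT) * N(d1) - K * exp(-rT) * N(d2)
N(d1) = 0.45758330; N(d2) = 0.32527209
C = 8.7400 * 0.98511194 * 0.45758330 - 9.5100 * 0.99750312 * 0.32527209 = 0.8541

Answer: Price = 0.8541
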